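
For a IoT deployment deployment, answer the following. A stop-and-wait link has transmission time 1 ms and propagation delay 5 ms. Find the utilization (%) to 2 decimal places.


Given: Ttrans = 1 ms, Tprop = 5 ms
RTT = 2 * Tprop = 2 * 5 = 10 ms
U = Ttrans / (Ttrans + RTT)
U = 1 / (1 + 10)
U = 1 / 11 = 0.090909
U% = 9.09%

9.09


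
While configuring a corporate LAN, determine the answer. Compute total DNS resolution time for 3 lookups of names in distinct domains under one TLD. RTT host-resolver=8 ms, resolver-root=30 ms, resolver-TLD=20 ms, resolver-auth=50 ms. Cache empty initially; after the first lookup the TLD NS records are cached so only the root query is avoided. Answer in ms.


Lookup 1 (cold cache): local + root + TLD + auth = 8 + 30 + 20 + 50 = 108 ms
Lookups 2..3 (TLD NS cached -> skip root; new domain -> still ask TLD and auth): local + TLD + auth = 8 + 20 + 50 = 78 ms each
Remaining 2 lookups: 2 * 78 = 156 ms
Total = 108 + 156 = 264 ms

264


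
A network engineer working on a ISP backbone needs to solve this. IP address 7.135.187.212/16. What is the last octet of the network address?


Given: IP = 7.135.187.212, prefix = /16
Subnet mask = 255.255.0.0
Last octet of IP: 212
Last octet of mask: 0
Network last octet = 212 AND 0 = 0

0


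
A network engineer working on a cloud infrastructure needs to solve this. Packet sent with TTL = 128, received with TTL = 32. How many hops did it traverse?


Given: initial TTL = 128, received TTL = 32
Hops = initial TTL - received TTL
Hops = 128 - 32 = 96

96


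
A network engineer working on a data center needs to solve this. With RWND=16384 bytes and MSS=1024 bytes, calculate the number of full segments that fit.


Given: RWND = 16384 bytes, MSS = 1024 bytes
Full segments = floor(RWND / MSS)
Full segments = floor(16384 / 1024)
Full segments = floor(16.0) = 16

16


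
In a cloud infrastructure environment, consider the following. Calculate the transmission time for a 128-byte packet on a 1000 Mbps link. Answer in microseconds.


Given: packet = 128 bytes, bandwidth = 1000 Mbps
Packet in bits = 128 * 8 = 1024 bits
Bandwidth = 1000 * 10^6 = 1000000000 bps
Time = 1024 / 1000000000 seconds
Time in us = 1024 * 10^6 / 1000000000 = 1.024

1.024


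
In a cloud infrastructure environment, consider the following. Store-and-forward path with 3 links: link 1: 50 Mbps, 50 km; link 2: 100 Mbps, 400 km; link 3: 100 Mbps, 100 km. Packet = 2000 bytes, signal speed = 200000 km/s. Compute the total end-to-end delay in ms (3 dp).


Packet = 2000 bytes = 16000 bits. Store-and-forward: sum (t_trans + t_prop) per link.
Link 1: t_trans = 16000/(50*10^6) s = 0.3200 ms; t_prop = 50/200000 s = 0.2500 ms; subtotal = 0.5700 ms
Link 2: t_trans = 16000/(100*10^6) s = 0.1600 ms; t_prop = 400/200000 s = 2.0000 ms; subtotal = 2.1600 ms
Link 3: t_trans = 16000/(100*10^6) s = 0.1600 ms; t_prop = 100/200000 s = 0.5000 ms; subtotal = 0.6600 ms
End-to-end = 0.5700 + 2.1600 + 0.6600 = 3.3900 ms -> 3.390 ms (3 dp)

3.390


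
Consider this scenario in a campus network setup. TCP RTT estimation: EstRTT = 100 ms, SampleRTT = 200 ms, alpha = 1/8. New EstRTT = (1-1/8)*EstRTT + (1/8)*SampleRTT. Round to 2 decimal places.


Given: EstRTT = 100 ms, SampleRTT = 200 ms, alpha = 1/8
New EstRTT = (1 - alpha) * EstRTT + alpha * SampleRTT
(7/8) * 100 = 87.5
(1/8) * 200 = 25
New EstRTT = 87.5 + 25 = 112.5 ms -> 112.50 ms (2 dp)

112.50


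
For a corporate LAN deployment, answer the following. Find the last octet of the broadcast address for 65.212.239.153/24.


Given: IP = 65.212.239.153, prefix = /24
Host bits = 32 - 24 = 8
Network last octet = 153 AND mask = 0
Host part size = 2^8 - 1 = 255
Broadcast last octet = 0 OR 255 = 255

255


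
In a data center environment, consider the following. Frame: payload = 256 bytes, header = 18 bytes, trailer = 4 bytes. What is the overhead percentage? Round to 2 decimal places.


Given: payload = 256 B, header = 18 B, trailer = 4 B
Overhead bytes = header + trailer = 18 + 4 = 22
Total frame = payload + overhead = 256 + 22 = 278
Overhead % = 22 / 278 * 100 = 7.9137% -> 7.91% (2 dp)

7.91


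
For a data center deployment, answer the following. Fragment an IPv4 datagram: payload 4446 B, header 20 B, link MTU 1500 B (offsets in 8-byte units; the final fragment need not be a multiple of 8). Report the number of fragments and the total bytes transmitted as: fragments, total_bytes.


Max data per non-final fragment = floor((MTU - header)/8)*8 = floor((1500 - 20)/8)*8 = floor(1480/8)*8 = 1480 B
Final fragment needs no 8-byte alignment: it can carry up to MTU - header = 1480 B
Non-final fragments needed = ceil((payload - 1480) / 1480) = ceil(2966/1480) = ceil(2.0041) = 3
Number of fragments = 3 + 1 = 4
Fragment sizes (data): 3 * 1480 B + 6 B (last, 6 <= 1480 OK)
Total bytes sent = payload + n_frags * header = 4446 + 4*20 = 4446 + 80 = 4526 B

4, 4526


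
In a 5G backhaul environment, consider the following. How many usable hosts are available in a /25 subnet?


Given: subnet mask /25
Host bits = 32 - 25 = 7
Total addresses = 2^7 = 128
Usable hosts = 128 - 2 (network + broadcast) = 126

126


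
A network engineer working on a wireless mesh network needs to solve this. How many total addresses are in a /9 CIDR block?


Given: CIDR prefix /9
Host bits = 32 - 9 = 23
Total addresses = 2^23 = 8388608

8388608


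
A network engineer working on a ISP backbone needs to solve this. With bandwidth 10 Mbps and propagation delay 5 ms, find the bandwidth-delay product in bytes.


Given: bandwidth = 10 Mbps, delay = 5 ms
BDP in bits = 10 * 10^6 * 5 / 1000
BDP in bits = 50000
BDP in bytes = 50000 / 8 = 6250

6250


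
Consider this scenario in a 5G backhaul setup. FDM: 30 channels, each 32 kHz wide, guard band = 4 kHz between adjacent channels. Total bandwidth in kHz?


Given: 30 channels, 32 kHz each, guard = 4 kHz
Channel bandwidth = 30 * 32 = 960 kHz
Guard bands = 29 gaps * 4 kHz = 116 kHz
Total = 960 + 116 = 1076 kHz

1076


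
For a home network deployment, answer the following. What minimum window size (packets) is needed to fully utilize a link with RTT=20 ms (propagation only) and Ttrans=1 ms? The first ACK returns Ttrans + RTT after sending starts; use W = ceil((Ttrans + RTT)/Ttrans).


Given: Ttrans = 1 ms, RTT = 20 ms (= 2 * Tprop, Tprop = 10 ms)
Time until first ACK returns = Ttrans + RTT = 1 + 20 = 21 ms
Need W * Ttrans >= Ttrans + RTT  ->  W >= (Ttrans + RTT) / Ttrans
(Ttrans + RTT) / Ttrans = 21 / 1 = 21
W_min = ceil(21) = 21

21


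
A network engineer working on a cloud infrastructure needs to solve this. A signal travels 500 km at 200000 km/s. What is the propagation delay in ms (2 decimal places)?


Given: distance = 500 km, speed = 200000 km/s
Delay = distance / speed = 500 / 200000 seconds
Delay in ms = 500 * 1000 / 200000
Delay = 2.5000 ms
Rounded to 2 dp = 2.50 ms

2.50


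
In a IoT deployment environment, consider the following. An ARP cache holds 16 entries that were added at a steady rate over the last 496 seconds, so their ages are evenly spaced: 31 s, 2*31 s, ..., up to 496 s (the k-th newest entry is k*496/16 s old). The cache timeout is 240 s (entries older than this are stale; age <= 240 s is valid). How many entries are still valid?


Ages are k * 496/16 s for k = 1..16 (spacing = 31.0000 s).
Entry k is valid iff k * 496/16 <= 240 iff k <= 16 * 240 / 496 = 7.7419
n_valid = floor(7.7419) = 7
(n_stale = 16 - 7 = 9)

7


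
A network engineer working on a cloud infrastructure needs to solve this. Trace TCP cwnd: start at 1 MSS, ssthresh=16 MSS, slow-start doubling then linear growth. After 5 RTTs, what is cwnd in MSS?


RTT 0: cwnd = 1 MSS (initial)
RTT 1: cwnd = 2 MSS (slow start, doubled)
RTT 2: cwnd = 4 MSS (slow start, doubled)
RTT 3: cwnd = 8 MSS (slow start, doubled)
RTT 4: cwnd = 16 MSS (slow start, doubled)
RTT 5: cwnd = 17 MSS (congestion avoidance, +1)

17


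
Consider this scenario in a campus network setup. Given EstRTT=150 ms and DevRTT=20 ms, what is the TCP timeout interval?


Given: EstRTT = 150 ms, DevRTT = 20 ms
Timeout = EstRTT + 4 * DevRTT
4 * DevRTT = 4 * 20 = 80
Timeout = 150 + 80 = 230 ms

230


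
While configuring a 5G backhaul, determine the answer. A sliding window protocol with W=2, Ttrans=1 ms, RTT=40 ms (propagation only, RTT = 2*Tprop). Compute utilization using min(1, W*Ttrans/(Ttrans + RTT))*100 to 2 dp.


Given: W = 2, Ttrans = 1 ms, RTT = 40 ms (= 2 * Tprop, Tprop = 20 ms)
Cycle time = Ttrans + RTT = 1 + 40 = 41 ms (first packet sent until its ACK returns)
W * Ttrans = 2 * 1 = 2 ms of sending per cycle
W * Ttrans / (Ttrans + RTT) = 2 / 41 = 0.048780
U = min(1, 0.048780) = 0.048780
U% = 4.88%

4.88


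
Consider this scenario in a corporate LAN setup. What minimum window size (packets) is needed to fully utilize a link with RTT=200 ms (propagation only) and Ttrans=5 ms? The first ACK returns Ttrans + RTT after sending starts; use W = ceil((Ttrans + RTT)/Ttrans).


Given: Ttrans = 5 ms, RTT = 200 ms (= 2 * Tprop, Tprop = 100 ms)
Time until first ACK returns = Ttrans + RTT = 5 + 200 = 205 ms
Need W * Ttrans >= Ttrans + RTT  ->  W >= (Ttrans + RTT) / Ttrans
(Ttrans + RTT) / Ttrans = 205 / 5 = 41
W_min = ceil(41) = 41

41


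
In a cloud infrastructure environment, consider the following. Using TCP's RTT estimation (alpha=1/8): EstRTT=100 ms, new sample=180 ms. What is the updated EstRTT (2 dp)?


Given: EstRTT = 100 ms, SampleRTT = 180 ms, alpha = 1/8
New EstRTT = (1 - alpha) * EstRTT + alpha * SampleRTT
(7/8) * 100 = 87.5
(1/8) * 180 = 22.5
New EstRTT = 87.5 + 22.5 = 110 ms -> 110.00 ms (2 dp)

110.00


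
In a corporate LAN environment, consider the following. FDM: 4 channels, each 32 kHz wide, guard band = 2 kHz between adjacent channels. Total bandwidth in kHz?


Given: 4 channels, 32 kHz each, guard = 2 kHz
Channel bandwidth = 4 * 32 = 128 kHz
Guard bands = 3 gaps * 2 kHz = 6 kHz
Total = 128 + 6 = 134 kHz

134


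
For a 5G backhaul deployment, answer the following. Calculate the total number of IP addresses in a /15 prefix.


Given: CIDR prefix /15
Host bits = 32 - 15 = 17
Total addresses = 2^17 = 131072

131072


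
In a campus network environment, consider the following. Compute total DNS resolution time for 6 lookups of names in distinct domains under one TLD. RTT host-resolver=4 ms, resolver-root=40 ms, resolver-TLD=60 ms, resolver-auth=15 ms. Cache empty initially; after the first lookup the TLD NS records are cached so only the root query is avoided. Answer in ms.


Lookup 1 (cold cache): local + root + TLD + auth = 4 + 40 + 60 + 15 = 119 ms
Lookups 2..6 (TLD NS cached -> skip root; new domain -> still ask TLD and auth): local + TLD + auth = 4 + 60 + 15 = 79 ms each
Remaining 5 lookups: 5 * 79 = 395 ms
Total = 119 + 395 = 514 ms

514


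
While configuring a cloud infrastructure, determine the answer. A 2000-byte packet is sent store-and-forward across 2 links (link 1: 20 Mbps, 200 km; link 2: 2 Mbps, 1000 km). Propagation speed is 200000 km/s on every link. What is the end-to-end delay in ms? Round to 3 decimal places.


Packet = 2000 bytes = 16000 bits. Store-and-forward: sum (t_trans + t_prop) per link.
Link 1: t_trans = 16000/(20*10^6) s = 0.8000 ms; t_prop = 200/200000 s = 1.0000 ms; subtotal = 1.8000 ms
Link 2: t_trans = 16000/(2*10^6) s = 8.0000 ms; t_prop = 1000/200000 s = 5.0000 ms; subtotal = 13.0000 ms
End-to-end = 1.8000 + 13.0000 = 14.8000 ms -> 14.800 ms (3 dp)

14.800


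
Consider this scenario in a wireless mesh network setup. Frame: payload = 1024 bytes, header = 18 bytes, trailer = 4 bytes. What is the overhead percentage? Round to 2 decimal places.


Given: payload = 1024 B, header = 18 B, trailer = 4 B
Overhead bytes = header + trailer = 18 + 4 = 22
Total frame = payload + overhead = 1024 + 22 = 1046
Overhead % = 22 / 1046 * 100 = 2.1033% -> 2.10% (2 dp)

2.10


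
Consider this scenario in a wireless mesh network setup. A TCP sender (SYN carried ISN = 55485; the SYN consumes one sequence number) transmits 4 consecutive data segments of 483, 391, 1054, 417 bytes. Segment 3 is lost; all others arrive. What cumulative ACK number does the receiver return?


SYN uses sequence number 55485; first data byte = ISN + 1 = 55486.
Segment 1: SEQ = 55486, len = 483 B, covers [55486, 55968]
Segment 2: SEQ = 55969, len = 391 B, covers [55969, 56359]
Segment 3: SEQ = 56360, len = 1054 B, covers [56360, 57413] [LOST]
Segment 4: SEQ = 57414, len = 417 B, covers [57414, 57830]
In-order data received: bytes [55486, 56359] (segments 1..2).
Segment 3 missing -> gap begins at byte 56360; later segments buffered out of order.
Cumulative ACK = next expected in-order byte = 55486 + 483 + 391 = 56360

56360


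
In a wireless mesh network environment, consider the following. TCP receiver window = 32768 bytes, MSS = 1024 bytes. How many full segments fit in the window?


Given: RWND = 32768 bytes, MSS = 1024 bytes
Full segments = floor(RWND / MSS)
Full segments = floor(32768 / 1024)
Full segments = floor(32.0) = 32

32


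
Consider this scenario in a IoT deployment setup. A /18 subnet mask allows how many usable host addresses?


Given: subnet mask /18
Host bits = 32 - 18 = 14
Total addresses = 2^14 = 16384
Usable hosts = 16384 - 2 (network + broadcast) = 16382

16382


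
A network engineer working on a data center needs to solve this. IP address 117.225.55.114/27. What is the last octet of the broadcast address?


Given: IP = 117.225.55.114, prefix = /27
Host bits = 32 - 27 = 5
Network last octet = 114 AND mask = 96
Host part size = 2^5 - 1 = 31
Broadcast last octet = 96 OR 31 = 127

127


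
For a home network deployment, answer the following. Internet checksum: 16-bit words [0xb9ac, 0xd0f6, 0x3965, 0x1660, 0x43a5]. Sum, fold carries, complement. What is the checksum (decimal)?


Given words: [0xb9ac, 0xd0f6, 0x3965, 0x1660, 0x43a5]
Step 1: Sum all words
Raw sum = 47532 + 53494 + 14693 + 5728 + 17317 = 138764
Step 2: Fold carry: (7692 + 2) = 7694
One's complement = ~7694 & 0xFFFF = 57841

57841


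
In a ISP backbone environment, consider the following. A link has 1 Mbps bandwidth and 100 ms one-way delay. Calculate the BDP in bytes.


Given: bandwidth = 1 Mbps, delay = 100 ms
BDP in bits = 1 * 10^6 * 100 / 1000
BDP in bits = 100000
BDP in bytes = 100000 / 8 = 12500

12500


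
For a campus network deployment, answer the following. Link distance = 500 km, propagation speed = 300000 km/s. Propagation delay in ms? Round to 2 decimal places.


Given: distance = 500 km, speed = 300000 km/s
Delay = distance / speed = 500 / 300000 seconds
Delay in ms = 500 * 1000 / 300000
Delay = 1.6667 ms
Rounded to 2 dp = 1.67 ms

1.67


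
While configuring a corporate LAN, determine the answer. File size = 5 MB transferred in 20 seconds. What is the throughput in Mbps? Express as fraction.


Given: file = 5 MB, time = 20 s
File in Mb = 5 * 8 = 40 Mb
Throughput = 40 / 20 Mbps
Throughput = 2 Mbps

2


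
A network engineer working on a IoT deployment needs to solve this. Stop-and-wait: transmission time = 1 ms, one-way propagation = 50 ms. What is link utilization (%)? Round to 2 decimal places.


Given: Ttrans = 1 ms, Tprop = 50 ms
RTT = 2 * Tprop = 2 * 50 = 100 ms
U = Ttrans / (Ttrans + RTT)
U = 1 / (1 + 100)
U = 1 / 101 = 0.009901
U% = 0.99%

0.99


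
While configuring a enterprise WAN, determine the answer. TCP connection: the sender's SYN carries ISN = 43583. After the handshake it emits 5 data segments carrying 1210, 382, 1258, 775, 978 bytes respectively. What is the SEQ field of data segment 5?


The SYN occupies sequence number ISN = 43583, so the first data byte is ISN + 1 = 43584.
SEQ of data segment i = (ISN + 1) + sum of payload sizes of segments 1..i-1.
Segment 1: SEQ = 43584, payload = 1210 bytes
Segment 2: SEQ = 44794, payload = 382 bytes
Segment 3: SEQ = 45176, payload = 1258 bytes
Segment 4: SEQ = 46434, payload = 775 bytes
Segment 5: SEQ = 47209, payload = 978 bytes
SEQ of segment 5 = 43584 + 1210 + 382 + 1258 + 775 = 47209

47209


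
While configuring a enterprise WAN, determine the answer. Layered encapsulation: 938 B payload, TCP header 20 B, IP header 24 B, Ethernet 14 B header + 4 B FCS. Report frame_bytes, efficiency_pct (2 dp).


TCP segment = 938 + 20 = 958 B
IP packet = 958 + 24 = 982 B
Ethernet frame = 982 + 14 + 4 = 1000 B
Efficiency = app / frame = 938 / 1000 = 0.938000 = 93.8000% -> 93.80% (2 dp)

1000, 93.80


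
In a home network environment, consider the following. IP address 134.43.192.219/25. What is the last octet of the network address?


Given: IP = 134.43.192.219, prefix = /25
Subnet mask = 255.255.255.128
Last octet of IP: 219
Last octet of mask: 128
Network last octet = 219 AND 128 = 128

128


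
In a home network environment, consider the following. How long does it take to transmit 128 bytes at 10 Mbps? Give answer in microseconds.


Given: packet = 128 bytes, bandwidth = 10 Mbps
Packet in bits = 128 * 8 = 1024 bits
Bandwidth = 10 * 10^6 = 10000000 bps
Time = 1024 / 10000000 seconds
Time in us = 1024 * 10^6 / 10000000 = 102.4

102.4


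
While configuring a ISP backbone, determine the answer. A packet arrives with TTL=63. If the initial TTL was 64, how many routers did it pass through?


Given: initial TTL = 64, received TTL = 63
Hops = initial TTL - received TTL
Hops = 64 - 63 = 1

1


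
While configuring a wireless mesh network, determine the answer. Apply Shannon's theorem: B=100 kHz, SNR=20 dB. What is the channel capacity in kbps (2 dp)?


Given: B = 100 kHz, SNR = 20 dB
SNR linear = 10^(20/10) = 100
1 + SNR = 101
log2(101) = 6.6582114828
C = 100 * 1000 * 6.6582114828 = 665821.1483 bps
C = 665.821148 kbps -> 665.82 kbps (2 dp)

665.82


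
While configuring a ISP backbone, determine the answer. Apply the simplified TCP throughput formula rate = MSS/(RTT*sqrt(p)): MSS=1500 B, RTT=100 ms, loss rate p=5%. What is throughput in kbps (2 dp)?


Given: MSS = 1500 bytes, RTT = 100 ms, loss = 5%
RTT in seconds = 100 / 1000 = 0.1
Loss rate = 5% = 0.05
sqrt(loss) = sqrt(0.05) = 0.223606797750
Throughput (bytes/s) = 1500 / (0.1 * 0.223606797750) = 67082.0393
Throughput (kbps) = 67082.0393 * 8 / 1000 = 536.656315 -> 536.66 kbps (2 dp)

536.66


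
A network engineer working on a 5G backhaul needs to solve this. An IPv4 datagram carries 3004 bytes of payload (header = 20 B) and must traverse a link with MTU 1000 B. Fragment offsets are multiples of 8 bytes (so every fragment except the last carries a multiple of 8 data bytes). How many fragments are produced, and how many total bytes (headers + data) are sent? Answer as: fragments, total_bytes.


Max data per non-final fragment = floor((MTU - header)/8)*8 = floor((1000 - 20)/8)*8 = floor(980/8)*8 = 976 B
Final fragment needs no 8-byte alignment: it can carry up to MTU - header = 980 B
Non-final fragments needed = ceil((payload - 980) / 976) = ceil(2024/976) = ceil(2.0738) = 3
Number of fragments = 3 + 1 = 4
Fragment sizes (data): 3 * 976 B + 76 B (last, 76 <= 980 OK)
Total bytes sent = payload + n_frags * header = 3004 + 4*20 = 3004 + 80 = 3084 B

4, 3084


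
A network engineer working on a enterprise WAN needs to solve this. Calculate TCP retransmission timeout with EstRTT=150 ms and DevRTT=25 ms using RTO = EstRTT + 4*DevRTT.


Given: EstRTT = 150 ms, DevRTT = 25 ms
Timeout = EstRTT + 4 * DevRTT
4 * DevRTT = 4 * 25 = 100
Timeout = 150 + 100 = 250 ms

250


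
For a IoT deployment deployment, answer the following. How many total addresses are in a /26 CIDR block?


Given: CIDR prefix /26
Host bits = 32 - 26 = 6
Total addresses = 2^6 = 64

64


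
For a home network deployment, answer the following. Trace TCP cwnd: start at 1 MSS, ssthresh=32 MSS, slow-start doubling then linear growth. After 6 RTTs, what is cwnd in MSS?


RTT 0: cwnd = 1 MSS (initial)
RTT 1: cwnd = 2 MSS (slow start, doubled)
RTT 2: cwnd = 4 MSS (slow start, doubled)
RTT 3: cwnd = 8 MSS (slow start, doubled)
RTT 4: cwnd = 16 MSS (slow start, doubled)
RTT 5: cwnd = 32 MSS (slow start, doubled)
RTT 6: cwnd = 33 MSS (congestion avoidance, +1)

33


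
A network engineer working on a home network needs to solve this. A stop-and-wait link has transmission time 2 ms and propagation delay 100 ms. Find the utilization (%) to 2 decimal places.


Given: Ttrans = 2 ms, Tprop = 100 ms
RTT = 2 * Tprop = 2 * 100 = 200 ms
U = Ttrans / (Ttrans + RTT)
U = 2 / (2 + 200)
U = 2 / 202 = 0.009901
U% = 0.99%

0.99


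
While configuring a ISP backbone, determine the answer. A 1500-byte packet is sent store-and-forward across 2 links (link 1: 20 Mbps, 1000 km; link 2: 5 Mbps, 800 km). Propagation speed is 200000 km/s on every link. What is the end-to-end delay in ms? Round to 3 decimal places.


Packet = 1500 bytes = 12000 bits. Store-and-forward: sum (t_trans + t_prop) per link.
Link 1: t_trans = 12000/(20*10^6) s = 0.6000 ms; t_prop = 1000/200000 s = 5.0000 ms; subtotal = 5.6000 ms
Link 2: t_trans = 12000/(5*10^6) s = 2.4000 ms; t_prop = 800/200000 s = 4.0000 ms; subtotal = 6.4000 ms
End-to-end = 5.6000 + 6.4000 = 12.0000 ms -> 12.000 ms (3 dp)

12.000


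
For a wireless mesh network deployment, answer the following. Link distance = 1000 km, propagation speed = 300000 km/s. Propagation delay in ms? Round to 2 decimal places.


Given: distance = 1000 km, speed = 300000 km/s
Delay = distance / speed = 1000 / 300000 seconds
Delay in ms = 1000 * 1000 / 300000
Delay = 3.3333 ms
Rounded to 2 dp = 3.33 ms

3.33


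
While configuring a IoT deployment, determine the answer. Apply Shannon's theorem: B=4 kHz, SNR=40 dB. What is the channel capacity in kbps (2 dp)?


Given: B = 4 kHz, SNR = 40 dB
SNR linear = 10^(40/10) = 10000
1 + SNR = 10001
log2(10001) = 13.2878566418
C = 4 * 1000 * 13.2878566418 = 53151.4266 bps
C = 53.151427 kbps -> 53.15 kbps (2 dp)

53.15


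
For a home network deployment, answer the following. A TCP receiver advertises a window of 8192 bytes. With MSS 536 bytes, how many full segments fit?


Given: RWND = 8192 bytes, MSS = 536 bytes
Full segments = floor(RWND / MSS)
Full segments = floor(8192 / 536)
Full segments = floor(15.2836) = 15

15


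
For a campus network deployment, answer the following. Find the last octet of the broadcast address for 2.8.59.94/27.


Given: IP = 2.8.59.94, prefix = /27
Host bits = 32 - 27 = 5
Network last octet = 94 AND mask = 64
Host part size = 2^5 - 1 = 31
Broadcast last octet = 64 OR 31 = 95

95


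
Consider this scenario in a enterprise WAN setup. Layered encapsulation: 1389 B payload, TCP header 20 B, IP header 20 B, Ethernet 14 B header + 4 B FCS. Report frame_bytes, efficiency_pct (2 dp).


TCP segment = 1389 + 20 = 1409 B
IP packet = 1409 + 20 = 1429 B
Ethernet frame = 1429 + 14 + 4 = 1447 B
Efficiency = app / frame = 1389 / 1447 = 0.959917 = 95.9917% -> 95.99% (2 dp)

1447, 95.99


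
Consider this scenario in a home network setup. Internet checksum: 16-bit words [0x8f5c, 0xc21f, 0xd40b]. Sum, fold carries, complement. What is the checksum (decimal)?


Given words: [0x8f5c, 0xc21f, 0xd40b]
Step 1: Sum all words
Raw sum = 36700 + 49695 + 54283 = 140678
Step 2: Fold carry: (9606 + 2) = 9608
One's complement = ~9608 & 0xFFFF = 55927

55927


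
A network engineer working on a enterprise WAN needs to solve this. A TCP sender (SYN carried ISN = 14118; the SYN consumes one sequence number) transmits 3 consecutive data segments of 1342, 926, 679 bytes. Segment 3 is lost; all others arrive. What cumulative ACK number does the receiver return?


SYN uses sequence number 14118; first data byte = ISN + 1 = 14119.
Segment 1: SEQ = 14119, len = 1342 B, covers [14119, 15460]
Segment 2: SEQ = 15461, len = 926 B, covers [15461, 16386]
Segment 3: SEQ = 16387, len = 679 B, covers [16387, 17065] [LOST]
In-order data received: bytes [14119, 16386] (segments 1..2).
Segment 3 missing -> gap begins at byte 16387.
Cumulative ACK = next expected in-order byte = 14119 + 1342 + 926 = 16387

16387


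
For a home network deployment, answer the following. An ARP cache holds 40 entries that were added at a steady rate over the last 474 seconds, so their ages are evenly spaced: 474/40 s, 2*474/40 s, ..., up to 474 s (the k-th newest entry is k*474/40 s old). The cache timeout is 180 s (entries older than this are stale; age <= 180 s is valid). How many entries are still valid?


Ages are k * 474/40 s for k = 1..40 (spacing = 11.8500 s).
Entry k is valid iff k * 474/40 <= 180 iff k <= 40 * 180 / 474 = 15.1899
n_valid = floor(15.1899) = 15
(n_stale = 40 - 15 = 25)

15


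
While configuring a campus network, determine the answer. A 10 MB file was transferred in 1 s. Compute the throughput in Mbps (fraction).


Given: file = 10 MB, time = 1 s
File in Mb = 10 * 8 = 80 Mb
Throughput = 80 / 1 Mbps
Throughput = 80 Mbps

80


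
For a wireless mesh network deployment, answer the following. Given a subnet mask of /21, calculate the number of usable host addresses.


Given: subnet mask /21
Host bits = 32 - 21 = 11
Total addresses = 2^11 = 2048
Usable hosts = 2048 - 2 (network + broadcast) = 2046

2046


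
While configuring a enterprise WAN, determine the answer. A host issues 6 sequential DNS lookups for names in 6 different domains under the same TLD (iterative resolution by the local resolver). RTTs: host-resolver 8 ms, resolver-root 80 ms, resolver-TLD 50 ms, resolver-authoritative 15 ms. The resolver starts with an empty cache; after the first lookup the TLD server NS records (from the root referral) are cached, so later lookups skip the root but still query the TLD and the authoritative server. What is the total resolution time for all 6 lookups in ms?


Lookup 1 (cold cache): local + root + TLD + auth = 8 + 80 + 50 + 15 = 153 ms
Lookups 2..6 (TLD NS cached -> skip root; new domain -> still ask TLD and auth): local + TLD + auth = 8 + 50 + 15 = 73 ms each
Remaining 5 lookups: 5 * 73 = 365 ms
Total = 153 + 365 = 518 ms

518


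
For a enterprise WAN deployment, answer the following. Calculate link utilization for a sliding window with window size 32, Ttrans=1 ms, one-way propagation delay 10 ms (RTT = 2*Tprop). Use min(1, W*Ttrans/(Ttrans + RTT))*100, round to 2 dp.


Given: W = 32, Ttrans = 1 ms, RTT = 20 ms (= 2 * Tprop, Tprop = 10 ms)
Cycle time = Ttrans + RTT = 1 + 20 = 21 ms (first packet sent until its ACK returns)
W * Ttrans = 32 * 1 = 32 ms of sending per cycle
W * Ttrans / (Ttrans + RTT) = 32 / 21 = 1.523810
U = min(1, 1.523810) = 1.000000
U% = 100.00%

100.00


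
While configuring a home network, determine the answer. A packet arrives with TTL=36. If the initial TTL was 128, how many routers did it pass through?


Given: initial TTL = 128, received TTL = 36
Hops = initial TTL - received TTL
Hops = 128 - 36 = 92

92


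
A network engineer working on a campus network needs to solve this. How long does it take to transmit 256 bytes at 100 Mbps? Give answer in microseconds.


Given: packet = 256 bytes, bandwidth = 100 Mbps
Packet in bits = 256 * 8 = 2048 bits
Bandwidth = 100 * 10^6 = 100000000 bps
Time = 2048 / 100000000 seconds
Time in us = 2048 * 10^6 / 100000000 = 20.48

20.48


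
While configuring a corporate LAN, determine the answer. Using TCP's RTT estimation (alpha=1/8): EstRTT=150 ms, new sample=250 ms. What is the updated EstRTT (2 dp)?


Given: EstRTT = 150 ms, SampleRTT = 250 ms, alpha = 1/8
New EstRTT = (1 - alpha) * EstRTT + alpha * SampleRTT
(7/8) * 150 = 131.25
(1/8) * 250 = 31.25
New EstRTT = 131.25 + 31.25 = 162.5 ms -> 162.50 ms (2 dp)

162.50


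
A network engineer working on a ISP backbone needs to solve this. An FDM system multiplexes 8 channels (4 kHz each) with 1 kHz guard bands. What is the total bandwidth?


Given: 8 channels, 4 kHz each, guard = 1 kHz
Channel bandwidth = 8 * 4 = 32 kHz
Guard bands = 7 gaps * 1 kHz = 7 kHz
Total = 32 + 7 = 39 kHz

39


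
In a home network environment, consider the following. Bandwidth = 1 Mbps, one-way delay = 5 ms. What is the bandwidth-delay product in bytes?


Given: bandwidth = 1 Mbps, delay = 5 ms
BDP in bits = 1 * 10^6 * 5 / 1000
BDP in bits = 5000
BDP in bytes = 5000 / 8 = 625

625


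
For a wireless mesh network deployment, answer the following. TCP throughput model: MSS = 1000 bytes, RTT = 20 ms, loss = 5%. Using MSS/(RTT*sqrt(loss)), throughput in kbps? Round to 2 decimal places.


Given: MSS = 1000 bytes, RTT = 20 ms, loss = 5%
RTT in seconds = 20 / 1000 = 0.02
Loss rate = 5% = 0.05
sqrt(loss) = sqrt(0.05) = 0.223606797750
Throughput (bytes/s) = 1000 / (0.02 * 0.223606797750) = 223606.7977
Throughput (kbps) = 223606.7977 * 8 / 1000 = 1788.854382 -> 1788.85 kbps (2 dp)

1788.85


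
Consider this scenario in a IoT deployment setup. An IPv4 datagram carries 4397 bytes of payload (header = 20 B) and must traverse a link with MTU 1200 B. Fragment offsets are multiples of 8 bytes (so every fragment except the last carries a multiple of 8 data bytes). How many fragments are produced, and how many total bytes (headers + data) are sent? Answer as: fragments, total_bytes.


Max data per non-final fragment = floor((MTU - header)/8)*8 = floor((1200 - 20)/8)*8 = floor(1180/8)*8 = 1176 B
Final fragment needs no 8-byte alignment: it can carry up to MTU - header = 1180 B
Non-final fragments needed = ceil((payload - 1180) / 1176) = ceil(3217/1176) = ceil(2.7355) = 3
Number of fragments = 3 + 1 = 4
Fragment sizes (data): 3 * 1176 B + 869 B (last, 869 <= 1180 OK)
Total bytes sent = payload + n_frags * header = 4397 + 4*20 = 4397 + 80 = 4477 B

4, 4477


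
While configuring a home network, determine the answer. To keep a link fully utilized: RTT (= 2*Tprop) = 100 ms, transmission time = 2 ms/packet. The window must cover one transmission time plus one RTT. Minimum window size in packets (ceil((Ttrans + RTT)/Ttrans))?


Given: Ttrans = 2 ms, RTT = 100 ms (= 2 * Tprop, Tprop = 50 ms)
Time until first ACK returns = Ttrans + RTT = 2 + 100 = 102 ms
Need W * Ttrans >= Ttrans + RTT  ->  W >= (Ttrans + RTT) / Ttrans
(Ttrans + RTT) / Ttrans = 102 / 2 = 51
W_min = ceil(51) = 51

51


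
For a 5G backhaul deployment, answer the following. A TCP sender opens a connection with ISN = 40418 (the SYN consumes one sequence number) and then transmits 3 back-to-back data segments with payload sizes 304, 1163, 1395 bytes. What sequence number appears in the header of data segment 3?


The SYN occupies sequence number ISN = 40418, so the first data byte is ISN + 1 = 40419.
SEQ of data segment i = (ISN + 1) + sum of payload sizes of segments 1..i-1.
Segment 1: SEQ = 40419, payload = 304 bytes
Segment 2: SEQ = 40723, payload = 1163 bytes
Segment 3: SEQ = 41886, payload = 1395 bytes
SEQ of segment 3 = 40419 + 304 + 1163 = 41886

41886


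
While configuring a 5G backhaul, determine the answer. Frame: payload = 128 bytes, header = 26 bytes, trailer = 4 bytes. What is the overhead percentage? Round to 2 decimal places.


Given: payload = 128 B, header = 26 B, trailer = 4 B
Overhead bytes = header + trailer = 26 + 4 = 30
Total frame = payload + overhead = 128 + 30 = 158
Overhead % = 30 / 158 * 100 = 18.9873% -> 18.99% (2 dp)

18.99


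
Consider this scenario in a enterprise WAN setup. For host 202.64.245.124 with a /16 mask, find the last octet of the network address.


Given: IP = 202.64.245.124, prefix = /16
Subnet mask = 255.255.0.0
Last octet of IP: 124
Last octet of mask: 0
Network last octet = 124 AND 0 = 0

0


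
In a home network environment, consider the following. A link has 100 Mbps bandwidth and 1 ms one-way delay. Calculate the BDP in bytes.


Given: bandwidth = 100 Mbps, delay = 1 ms
BDP in bits = 100 * 10^6 * 1 / 1000
BDP in bits = 100000
BDP in bytes = 100000 / 8 = 12500

12500


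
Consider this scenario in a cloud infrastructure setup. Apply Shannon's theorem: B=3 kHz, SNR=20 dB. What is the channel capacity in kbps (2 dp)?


Given: B = 3 kHz, SNR = 20 dB
SNR linear = 10^(20/10) = 100
1 + SNR = 101
log2(101) = 6.6582114828
C = 3 * 1000 * 6.6582114828 = 19974.6344 bps
C = 19.974634 kbps -> 19.97 kbps (2 dp)

19.97


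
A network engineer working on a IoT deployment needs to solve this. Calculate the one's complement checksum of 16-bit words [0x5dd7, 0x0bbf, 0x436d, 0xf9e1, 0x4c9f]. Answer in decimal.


Given words: [0x5dd7, 0x0bbf, 0x436d, 0xf9e1, 0x4c9f]
Step 1: Sum all words
Raw sum = 24023 + 3007 + 17261 + 63969 + 19615 = 127875
Step 2: Fold carry: (62339 + 1) = 62340
One's complement = ~62340 & 0xFFFF = 3195

3195


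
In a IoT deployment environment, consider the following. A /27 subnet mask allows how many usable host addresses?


Given: subnet mask /27
Host bits = 32 - 27 = 5
Total addresses = 2^5 = 32
Usable hosts = 32 - 2 (network + broadcast) = 30

30


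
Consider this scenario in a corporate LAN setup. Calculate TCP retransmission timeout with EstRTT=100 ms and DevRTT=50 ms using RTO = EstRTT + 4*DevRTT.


Given: EstRTT = 100 ms, DevRTT = 50 ms
Timeout = EstRTT + 4 * DevRTT
4 * DevRTT = 4 * 50 = 200
Timeout = 100 + 200 = 300 ms

300


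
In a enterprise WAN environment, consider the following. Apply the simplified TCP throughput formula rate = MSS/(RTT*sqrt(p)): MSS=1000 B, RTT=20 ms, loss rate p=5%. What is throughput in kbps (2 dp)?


Given: MSS = 1000 bytes, RTT = 20 ms, loss = 5%
RTT in seconds = 20 / 1000 = 0.02
Loss rate = 5% = 0.05
sqrt(loss) = sqrt(0.05) = 0.223606797750
Throughput (bytes/s) = 1000 / (0.02 * 0.223606797750) = 223606.7977
Throughput (kbps) = 223606.7977 * 8 / 1000 = 1788.854382 -> 1788.85 kbps (2 dp)

1788.85


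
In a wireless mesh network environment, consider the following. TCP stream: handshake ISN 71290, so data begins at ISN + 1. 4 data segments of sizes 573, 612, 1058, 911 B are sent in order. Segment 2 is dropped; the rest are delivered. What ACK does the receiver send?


SYN uses sequence number 71290; first data byte = ISN + 1 = 71291.
Segment 1: SEQ = 71291, len = 573 B, covers [71291, 71863]
Segment 2: SEQ = 71864, len = 612 B, covers [71864, 72475] [LOST]
Segment 3: SEQ = 72476, len = 1058 B, covers [72476, 73533]
Segment 4: SEQ = 73534, len = 911 B, covers [73534, 74444]
In-order data received: bytes [71291, 71863] (segments 1..1).
Segment 2 missing -> gap begins at byte 71864; later segments buffered out of order.
Cumulative ACK = next expected in-order byte = 71291 + 573 = 71864

71864


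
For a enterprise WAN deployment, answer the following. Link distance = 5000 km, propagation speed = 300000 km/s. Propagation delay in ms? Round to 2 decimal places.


Given: distance = 5000 km, speed = 300000 km/s
Delay = distance / speed = 5000 / 300000 seconds
Delay in ms = 5000 * 1000 / 300000
Delay = 16.6667 ms
Rounded to 2 dp = 16.67 ms

16.67


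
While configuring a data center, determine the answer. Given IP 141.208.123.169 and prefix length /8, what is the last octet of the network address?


Given: IP = 141.208.123.169, prefix = /8
Subnet mask = 255.0.0.0
Last octet of IP: 169
Last octet of mask: 0
Network last octet = 169 AND 0 = 0

0


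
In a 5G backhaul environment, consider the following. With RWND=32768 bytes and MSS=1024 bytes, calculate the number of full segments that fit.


Given: RWND = 32768 bytes, MSS = 1024 bytes
Full segments = floor(RWND / MSS)
Full segments = floor(32768 / 1024)
Full segments = floor(32.0) = 32

32


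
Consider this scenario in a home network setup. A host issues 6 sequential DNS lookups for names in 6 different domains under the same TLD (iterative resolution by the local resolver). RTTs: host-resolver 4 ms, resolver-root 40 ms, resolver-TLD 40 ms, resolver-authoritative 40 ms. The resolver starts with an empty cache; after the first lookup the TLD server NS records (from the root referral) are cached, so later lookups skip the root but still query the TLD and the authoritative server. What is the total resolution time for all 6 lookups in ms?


Lookup 1 (cold cache): local + root + TLD + auth = 4 + 40 + 40 + 40 = 124 ms
Lookups 2..6 (TLD NS cached -> skip root; new domain -> still ask TLD and auth): local + TLD + auth = 4 + 40 + 40 = 84 ms each
Remaining 5 lookups: 5 * 84 = 420 ms
Total = 124 + 420 = 544 ms

544


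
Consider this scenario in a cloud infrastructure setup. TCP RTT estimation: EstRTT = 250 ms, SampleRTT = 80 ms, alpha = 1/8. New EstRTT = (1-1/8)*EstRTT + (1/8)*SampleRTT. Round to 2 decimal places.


Given: EstRTT = 250 ms, SampleRTT = 80 ms, alpha = 1/8
New EstRTT = (1 - alpha) * EstRTT + alpha * SampleRTT
(7/8) * 250 = 218.75
(1/8) * 80 = 10
New EstRTT = 218.75 + 10 = 228.75 ms -> 228.75 ms (2 dp)

228.75


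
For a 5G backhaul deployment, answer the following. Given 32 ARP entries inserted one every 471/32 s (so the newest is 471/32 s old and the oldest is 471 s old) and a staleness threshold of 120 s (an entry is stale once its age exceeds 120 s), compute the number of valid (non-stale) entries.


Ages are k * 471/32 s for k = 1..32 (spacing = 14.7188 s).
Entry k is valid iff k * 471/32 <= 120 iff k <= 32 * 120 / 471 = 8.1529
n_valid = floor(8.1529) = 8
(n_stale = 32 - 8 = 24)

8


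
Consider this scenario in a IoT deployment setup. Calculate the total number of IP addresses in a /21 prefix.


Given: CIDR prefix /21
Host bits = 32 - 21 = 11
Total addresses = 2^11 = 2048

2048


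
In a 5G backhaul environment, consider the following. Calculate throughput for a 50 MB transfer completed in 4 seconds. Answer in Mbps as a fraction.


Given: file = 50 MB, time = 4 s
File in Mb = 50 * 8 = 400 Mb
Throughput = 400 / 4 Mbps
Throughput = 100 Mbps

100


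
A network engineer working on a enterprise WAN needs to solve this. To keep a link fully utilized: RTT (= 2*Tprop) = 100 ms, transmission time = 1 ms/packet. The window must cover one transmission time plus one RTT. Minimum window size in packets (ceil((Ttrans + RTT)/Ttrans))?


Given: Ttrans = 1 ms, RTT = 100 ms (= 2 * Tprop, Tprop = 50 ms)
Time until first ACK returns = Ttrans + RTT = 1 + 100 = 101 ms
Need W * Ttrans >= Ttrans + RTT  ->  W >= (Ttrans + RTT) / Ttrans
(Ttrans + RTT) / Ttrans = 101 / 1 = 101
W_min = ceil(101) = 101

101


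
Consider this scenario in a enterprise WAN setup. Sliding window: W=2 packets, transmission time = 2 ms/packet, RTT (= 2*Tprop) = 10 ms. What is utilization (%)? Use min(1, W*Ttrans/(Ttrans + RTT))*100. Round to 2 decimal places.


Given: W = 2, Ttrans = 2 ms, RTT = 10 ms (= 2 * Tprop, Tprop = 5 ms)
Cycle time = Ttrans + RTT = 2 + 10 = 12 ms (first packet sent until its ACK returns)
W * Ttrans = 2 * 2 = 4 ms of sending per cycle
W * Ttrans / (Ttrans + RTT) = 4 / 12 = 0.333333
U = min(1, 0.333333) = 0.333333
U% = 33.33%

33.33


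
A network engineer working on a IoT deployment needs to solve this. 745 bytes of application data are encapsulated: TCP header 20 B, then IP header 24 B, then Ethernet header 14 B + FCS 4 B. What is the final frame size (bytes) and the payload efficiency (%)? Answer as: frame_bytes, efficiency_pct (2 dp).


TCP segment = 745 + 20 = 765 B
IP packet = 765 + 24 = 789 B
Ethernet frame = 789 + 14 + 4 = 807 B
Efficiency = app / frame = 745 / 807 = 0.923172 = 92.3172% -> 92.32% (2 dp)

807, 92.32


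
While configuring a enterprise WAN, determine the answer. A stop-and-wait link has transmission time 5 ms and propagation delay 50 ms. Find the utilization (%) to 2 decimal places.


Given: Ttrans = 5 ms, Tprop = 50 ms
RTT = 2 * Tprop = 2 * 50 = 100 ms
U = Ttrans / (Ttrans + RTT)
U = 5 / (5 + 100)
U = 5 / 105 = 0.047619
U% = 4.76%

4.76


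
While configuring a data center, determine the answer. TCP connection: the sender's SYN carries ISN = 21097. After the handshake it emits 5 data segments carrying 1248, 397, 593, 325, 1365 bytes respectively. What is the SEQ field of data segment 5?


The SYN occupies sequence number ISN = 21097, so the first data byte is ISN + 1 = 21098.
SEQ of data segment i = (ISN + 1) + sum of payload sizes of segments 1..i-1.
Segment 1: SEQ = 21098, payload = 1248 bytes
Segment 2: SEQ = 22346, payload = 397 bytes
Segment 3: SEQ = 22743, payload = 593 bytes
Segment 4: SEQ = 23336, payload = 325 bytes
Segment 5: SEQ = 23661, payload = 1365 bytes
SEQ of segment 5 = 21098 + 1248 + 397 + 593 + 325 = 23661

23661
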